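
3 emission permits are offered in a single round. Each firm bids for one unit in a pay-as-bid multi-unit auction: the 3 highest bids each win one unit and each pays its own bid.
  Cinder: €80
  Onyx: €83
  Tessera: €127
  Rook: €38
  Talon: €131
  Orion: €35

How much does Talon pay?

Sorting: 131 (Talon), 127 (Tessera), 83 (Onyx), 80 (Cinder), 38 (Rook), …
Winners (3 units): Talon, Tessera, Onyx.
Talon wins → own bid €131.

Talon pays €131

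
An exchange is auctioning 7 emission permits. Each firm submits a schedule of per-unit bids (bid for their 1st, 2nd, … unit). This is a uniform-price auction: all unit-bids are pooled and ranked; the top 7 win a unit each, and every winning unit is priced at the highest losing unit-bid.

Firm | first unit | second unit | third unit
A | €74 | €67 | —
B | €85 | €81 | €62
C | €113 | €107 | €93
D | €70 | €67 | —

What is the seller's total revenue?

Merging the schedules and taking the best 7: 113 (C-1), 107 (C-2), 93 (C-3), 85 (B-1), 81 (B-2), 74 (A-1), 70 (D-1)
First bid not allocated: €67.
Allocation: A 1, B 2, C 3, D 1. Every unit priced at €67.
Revenue = 7 × 67 = €469.

Total revenue: €469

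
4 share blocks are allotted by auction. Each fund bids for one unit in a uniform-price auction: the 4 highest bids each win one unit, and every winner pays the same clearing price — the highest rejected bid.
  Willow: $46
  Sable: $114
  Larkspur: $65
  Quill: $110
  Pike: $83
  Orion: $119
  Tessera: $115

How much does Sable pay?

Ordering the bids: 119 (Orion), 115 (Tessera), 114 (Sable), 110 (Quill), 83 (Pike), 65 (Larkspur), …
Winners (4 units): Orion, Tessera, Sable, Quill.
First losing bid is Pike's $83, which sets the uniform price.
Sable wins → pays $83.

Sable pays $83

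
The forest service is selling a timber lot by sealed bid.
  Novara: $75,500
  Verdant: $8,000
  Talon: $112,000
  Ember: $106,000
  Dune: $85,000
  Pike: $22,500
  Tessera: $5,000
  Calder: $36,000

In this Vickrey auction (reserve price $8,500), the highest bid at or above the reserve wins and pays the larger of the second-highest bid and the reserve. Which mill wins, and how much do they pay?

Sorting bids: 112,000 (Talon) > 106,000 (Ember) > 85,000 (Dune) > 75,500 (Novara) > 36,000 (Calder) > 22,500 (Pike) > …
Talon has the top bid at or above the reserve ($112,000).
Second-highest bid $106,000 exceeds the reserve $8,500 → payment $106,000.

Talon pays $106,000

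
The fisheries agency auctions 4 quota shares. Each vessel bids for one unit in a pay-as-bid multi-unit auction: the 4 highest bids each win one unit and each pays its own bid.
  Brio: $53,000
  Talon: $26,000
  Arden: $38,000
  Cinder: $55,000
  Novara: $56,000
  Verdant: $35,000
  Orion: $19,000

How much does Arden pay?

Sorting: 56,000 (Novara), 55,000 (Cinder), 53,000 (Brio), 38,000 (Arden), 35,000 (Verdant), 26,000 (Talon), …
Winners (4 units): Novara, Cinder, Brio, Arden.
Arden wins → own bid $38,000.

Arden pays $38,000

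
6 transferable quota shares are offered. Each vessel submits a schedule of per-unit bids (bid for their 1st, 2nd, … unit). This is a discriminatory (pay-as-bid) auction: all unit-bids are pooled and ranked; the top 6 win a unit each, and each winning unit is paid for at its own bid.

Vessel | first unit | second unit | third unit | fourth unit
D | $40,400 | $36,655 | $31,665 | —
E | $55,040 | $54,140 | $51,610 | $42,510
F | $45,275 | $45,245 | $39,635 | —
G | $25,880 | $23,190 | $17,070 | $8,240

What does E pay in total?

E pays $203,300

Pooled unit-bids ranked (top 6): 55,040 (E-1), 54,140 (E-2), 51,610 (E-3), 45,275 (F-1), 45,245 (F-2), 42,510 (E-4)
Next rejected bid: $40,400 (not a price — pay-as-bid).
E's winning unit-bids: 55,040 + 54,140 + 51,610 + 42,510 = $203,300.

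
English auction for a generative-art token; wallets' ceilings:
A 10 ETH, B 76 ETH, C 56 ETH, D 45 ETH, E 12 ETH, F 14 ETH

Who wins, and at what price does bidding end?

Ascending (English) auction: the price rises until one bidder remains; the winner pays the price at which the last rival dropped out.
Limits in order: 76 (B) > 56 (C) > 45 (D) > 14 (F) > 12 (E) > 10 (A)
Bidding ends when C exits at 56 ETH; B takes it.

B wins at 56 ETH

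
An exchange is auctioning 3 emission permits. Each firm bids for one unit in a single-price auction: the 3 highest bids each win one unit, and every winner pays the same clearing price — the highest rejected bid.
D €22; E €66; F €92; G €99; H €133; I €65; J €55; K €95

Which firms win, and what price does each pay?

H, G, K; each pays €92

Sorting: 133 (H), 99 (G), 95 (K), 92 (F), 66 (E), …
Winners (3 units): H, G, K.
First losing bid is F's €92, which sets the uniform price.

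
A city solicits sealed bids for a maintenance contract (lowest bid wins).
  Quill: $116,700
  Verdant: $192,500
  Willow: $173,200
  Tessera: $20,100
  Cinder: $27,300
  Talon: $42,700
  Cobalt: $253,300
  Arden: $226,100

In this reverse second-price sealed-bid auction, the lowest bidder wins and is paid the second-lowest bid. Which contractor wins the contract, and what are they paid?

Bids in order: 20,100 (Tessera) < 27,300 (Cinder) < 42,700 (Talon) < 116,700 (Quill) < 173,200 (Willow) < 192,500 (Verdant) < …
Tessera wins with the lowest bid; price is set by the runner-up at $27,300.

Tessera is paid $27,300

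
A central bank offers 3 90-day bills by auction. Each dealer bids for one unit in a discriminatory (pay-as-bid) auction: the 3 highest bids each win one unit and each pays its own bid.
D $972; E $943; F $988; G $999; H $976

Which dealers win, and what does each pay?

Bids ranked high→low: 999 (G), 988 (F), 976 (H), 972 (D), 943 (E)
Top 3: G, F, H.
Each winner pays its own bid: G $999, F $988, H $976.

G $999, F $988, H $976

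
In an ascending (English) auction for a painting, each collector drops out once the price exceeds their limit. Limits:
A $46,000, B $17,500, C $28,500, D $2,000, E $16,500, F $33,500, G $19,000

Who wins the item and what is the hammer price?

Sorting limits: 46,000 (A) > 33,500 (F) > 28,500 (C) > 19,000 (G) > 17,500 (B) > 16,500 (E) > …
Once the price passes $33,500, only A is left; the hammer falls at F's limit of $33,500.

A wins at $33,500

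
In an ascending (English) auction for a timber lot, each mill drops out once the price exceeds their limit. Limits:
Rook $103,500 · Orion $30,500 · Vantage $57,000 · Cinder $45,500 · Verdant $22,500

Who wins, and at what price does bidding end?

Sorting limits: 103,500 (Rook) > 57,000 (Vantage) > 45,500 (Cinder) > 30,500 (Orion) > 22,500 (Verdant)
Bidding ends when Vantage exits at $57,000; Rook takes it.

Rook wins at $57,000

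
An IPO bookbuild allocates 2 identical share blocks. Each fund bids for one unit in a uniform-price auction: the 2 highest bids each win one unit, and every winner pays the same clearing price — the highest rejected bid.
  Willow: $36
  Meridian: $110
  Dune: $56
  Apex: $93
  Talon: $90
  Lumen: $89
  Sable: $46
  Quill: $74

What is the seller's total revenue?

Total revenue: $180

Sorting: 110 (Meridian), 93 (Apex), 90 (Talon), 89 (Lumen), …
Top 2: Meridian, Apex.
Clearing price = highest rejected bid = $90.
Total revenue = 2 × $90 = $180.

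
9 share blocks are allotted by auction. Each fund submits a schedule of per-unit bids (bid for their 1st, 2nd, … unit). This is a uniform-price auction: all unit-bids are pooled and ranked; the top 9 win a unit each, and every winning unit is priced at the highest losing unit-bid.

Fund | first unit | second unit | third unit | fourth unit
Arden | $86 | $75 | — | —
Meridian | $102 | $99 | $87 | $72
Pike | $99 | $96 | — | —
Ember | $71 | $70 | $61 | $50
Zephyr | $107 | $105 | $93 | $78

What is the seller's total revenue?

Total revenue: $702

All unit-bids, highest first — top 9: 107 (Zephyr-1), 105 (Zephyr-2), 102 (Meridian-1), 99 (Meridian-2), 99 (Pike-1), 96 (Pike-2), 93 (Zephyr-3), 87 (Meridian-3), 86 (Arden-1)
First bid not allocated: $78.
Allocation: Arden 1, Meridian 3, Pike 2, Zephyr 3. Every unit priced at $78.
Revenue = 9 × 78 = $702.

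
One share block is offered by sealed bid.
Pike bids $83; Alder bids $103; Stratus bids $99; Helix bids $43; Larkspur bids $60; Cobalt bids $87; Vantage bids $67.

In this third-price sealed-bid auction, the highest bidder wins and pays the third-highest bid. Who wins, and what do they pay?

Bids ranked: 103 (Alder) > 99 (Stratus) > 87 (Cobalt) > 83 (Pike) > 67 (Vantage) > 60 (Larkspur) > …
Alder is highest; pays the third-highest bid, $87.

Alder pays $87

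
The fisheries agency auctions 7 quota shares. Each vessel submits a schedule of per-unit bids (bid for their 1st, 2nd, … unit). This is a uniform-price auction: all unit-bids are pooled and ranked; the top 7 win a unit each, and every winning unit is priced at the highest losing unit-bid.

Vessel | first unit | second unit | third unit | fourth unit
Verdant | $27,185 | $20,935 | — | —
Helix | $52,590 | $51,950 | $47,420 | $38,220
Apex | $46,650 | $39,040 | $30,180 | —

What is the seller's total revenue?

Merging the schedules and taking the best 7: 52,590 (Helix-1), 51,950 (Helix-2), 47,420 (Helix-3), 46,650 (Apex-1), 39,040 (Apex-2), 38,220 (Helix-4), 30,180 (Apex-3)
First bid not allocated: $27,185.
Allocation: Apex 3, Helix 4. Every unit priced at $27,185.
Revenue = 7 × 27,185 = $190,295.

Total revenue: $190,295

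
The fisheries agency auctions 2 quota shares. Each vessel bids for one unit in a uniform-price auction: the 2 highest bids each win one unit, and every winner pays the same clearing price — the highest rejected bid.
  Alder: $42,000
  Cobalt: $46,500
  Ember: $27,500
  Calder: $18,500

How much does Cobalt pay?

Sorting: 46,500 (Cobalt), 42,000 (Alder), 27,500 (Ember), 18,500 (Calder)
Top 2: Cobalt, Alder.
First losing bid is Ember's $27,500, which sets the uniform price.
Cobalt wins → pays $27,500.

Cobalt pays $27,500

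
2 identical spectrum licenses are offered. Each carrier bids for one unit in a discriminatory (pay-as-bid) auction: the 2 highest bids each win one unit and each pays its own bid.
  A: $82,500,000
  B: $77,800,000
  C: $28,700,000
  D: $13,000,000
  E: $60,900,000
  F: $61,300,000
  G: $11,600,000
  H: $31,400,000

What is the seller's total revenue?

Ordering the bids: 82,500,000 (A), 77,800,000 (B), 61,300,000 (F), 60,900,000 (E), …
The 2 highest are A, B.
Total revenue = 82,500,000 + 77,800,000 = $160,300,000.

Total revenue: $160,300,000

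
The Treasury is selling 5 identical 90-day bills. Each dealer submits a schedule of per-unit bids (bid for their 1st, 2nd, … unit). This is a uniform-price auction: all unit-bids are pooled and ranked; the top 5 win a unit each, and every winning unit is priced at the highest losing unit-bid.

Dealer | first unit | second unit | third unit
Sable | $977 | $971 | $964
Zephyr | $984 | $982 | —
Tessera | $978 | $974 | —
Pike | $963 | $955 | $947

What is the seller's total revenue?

Total revenue: $4,855

Merging the schedules and taking the best 5: 984 (Zephyr-1), 982 (Zephyr-2), 978 (Tessera-1), 977 (Sable-1), 974 (Tessera-2)
The (k+1)-th unit-bid is $971.
Allocation: Sable 1, Tessera 2, Zephyr 2. Every unit priced at $971.
Revenue = 5 × 971 = $4,855.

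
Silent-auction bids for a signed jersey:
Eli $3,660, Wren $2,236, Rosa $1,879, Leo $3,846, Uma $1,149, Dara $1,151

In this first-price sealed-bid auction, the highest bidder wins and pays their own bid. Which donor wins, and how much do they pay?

Leo pays $3,846

Sorting bids: 3,846 (Leo) > 3,660 (Eli) > 2,236 (Wren) > 1,879 (Rosa) > 1,151 (Dara) > 1,149 (Uma)
Leo has the highest bid and pays exactly that: $3,846.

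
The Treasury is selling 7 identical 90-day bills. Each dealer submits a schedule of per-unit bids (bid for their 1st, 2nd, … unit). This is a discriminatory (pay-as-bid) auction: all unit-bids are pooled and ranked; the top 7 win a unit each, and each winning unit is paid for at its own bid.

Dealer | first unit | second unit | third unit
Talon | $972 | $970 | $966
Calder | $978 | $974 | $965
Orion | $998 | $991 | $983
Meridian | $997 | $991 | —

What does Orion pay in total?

Orion pays $2,972

Pooled unit-bids ranked (top 7): 998 (Orion-1), 997 (Meridian-1), 991 (Orion-2), 991 (Meridian-2), 983 (Orion-3), 978 (Calder-1), 974 (Calder-2)
Next rejected bid: $972 (not a price — pay-as-bid).
Orion's winning unit-bids: 998 + 991 + 983 = $2,972.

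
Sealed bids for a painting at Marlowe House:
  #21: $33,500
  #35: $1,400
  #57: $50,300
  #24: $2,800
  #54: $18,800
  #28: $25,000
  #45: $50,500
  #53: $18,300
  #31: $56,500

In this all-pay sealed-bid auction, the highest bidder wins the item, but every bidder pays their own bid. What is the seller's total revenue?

Rule: the highest bidder wins the item, but every bidder pays their own bid.
Sorting bids: 56,500 (#31) > 50,500 (#45) > 50,300 (#57) > 33,500 (#21) > 25,000 (#28) > 18,800 (#54) > …
#31 wins with the top bid; all bids are sunk regardless.
Every bidder forfeits their bid regardless of winning.
Revenue = 33,500 + 1,400 + 50,300 + 2,800 + 18,800 + 25,000 + 50,500 + 18,300 + 56,500 = $257,100.

Total revenue: $257,100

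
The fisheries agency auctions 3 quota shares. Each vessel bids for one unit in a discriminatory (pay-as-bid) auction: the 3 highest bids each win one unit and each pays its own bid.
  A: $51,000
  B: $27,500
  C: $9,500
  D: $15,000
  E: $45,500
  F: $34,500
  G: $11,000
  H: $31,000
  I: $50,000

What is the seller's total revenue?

Sorting: 51,000 (A), 50,000 (I), 45,500 (E), 34,500 (F), 31,000 (H), …
The 3 highest are A, I, E.
Total revenue = 51,000 + 50,000 + 45,500 = $146,500.

Total revenue: $146,500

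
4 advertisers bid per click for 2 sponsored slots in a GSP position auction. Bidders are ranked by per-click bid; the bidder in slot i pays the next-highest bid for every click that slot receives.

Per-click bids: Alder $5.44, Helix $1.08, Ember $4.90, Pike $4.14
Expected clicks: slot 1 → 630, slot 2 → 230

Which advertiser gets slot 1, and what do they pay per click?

Ranked by bid: $5.44 (Alder) > $4.90 (Ember) > $4.14 (Pike) > …
Slot 1 goes to the first-ranked bidder, Alder, who pays the next bid down: $4.90/click.

Alder; $4.90 per click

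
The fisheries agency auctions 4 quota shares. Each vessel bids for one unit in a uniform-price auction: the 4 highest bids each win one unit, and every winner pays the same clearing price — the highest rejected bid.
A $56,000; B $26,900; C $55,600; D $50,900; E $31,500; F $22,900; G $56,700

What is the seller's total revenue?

Ordering the bids: 56,700 (G), 56,000 (A), 55,600 (C), 50,900 (D), 31,500 (E), 26,900 (B), …
Winners (4 units): G, A, C, D.
First losing bid is E's $31,500, which sets the uniform price.
Total revenue = 4 × $31,500 = $126,000.

Total revenue: $126,000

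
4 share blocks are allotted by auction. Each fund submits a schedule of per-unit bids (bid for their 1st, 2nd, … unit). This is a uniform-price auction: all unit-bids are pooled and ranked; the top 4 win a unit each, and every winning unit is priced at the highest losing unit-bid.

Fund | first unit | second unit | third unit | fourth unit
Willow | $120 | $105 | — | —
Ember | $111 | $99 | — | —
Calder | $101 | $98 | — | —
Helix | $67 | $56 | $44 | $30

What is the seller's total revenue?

Pooled unit-bids ranked (top 4): 120 (Willow-1), 111 (Ember-1), 105 (Willow-2), 101 (Calder-1)
First bid not allocated: $99.
Allocation: Calder 1, Ember 1, Willow 2. Every unit priced at $99.
Revenue = 4 × 99 = $396.

Total revenue: $396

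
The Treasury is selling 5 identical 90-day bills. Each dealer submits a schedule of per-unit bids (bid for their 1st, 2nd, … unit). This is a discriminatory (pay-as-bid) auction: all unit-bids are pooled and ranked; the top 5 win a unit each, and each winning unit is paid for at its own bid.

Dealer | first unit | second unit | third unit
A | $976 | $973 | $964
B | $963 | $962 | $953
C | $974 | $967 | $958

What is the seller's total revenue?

Total revenue: $4,854

All unit-bids, highest first — top 5: 976 (A-1), 974 (C-1), 973 (A-2), 967 (C-2), 964 (A-3)
Next rejected bid: $963 (not a price — pay-as-bid).
Each winning unit pays its own bid.
Revenue = 976 + 974 + 973 + 967 + 964 = $4,854.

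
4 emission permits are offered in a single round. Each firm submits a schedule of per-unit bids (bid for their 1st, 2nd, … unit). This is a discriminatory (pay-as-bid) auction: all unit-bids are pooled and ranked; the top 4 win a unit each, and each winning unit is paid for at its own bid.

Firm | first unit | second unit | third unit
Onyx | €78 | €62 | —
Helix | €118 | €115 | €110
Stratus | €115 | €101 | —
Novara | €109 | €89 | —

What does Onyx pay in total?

Merging the schedules and taking the best 4: 118 (Helix-1), 115 (Helix-2), 115 (Stratus-1), 110 (Helix-3)
Next rejected bid: €109 (not a price — pay-as-bid).
Onyx wins no units.

Onyx pays €0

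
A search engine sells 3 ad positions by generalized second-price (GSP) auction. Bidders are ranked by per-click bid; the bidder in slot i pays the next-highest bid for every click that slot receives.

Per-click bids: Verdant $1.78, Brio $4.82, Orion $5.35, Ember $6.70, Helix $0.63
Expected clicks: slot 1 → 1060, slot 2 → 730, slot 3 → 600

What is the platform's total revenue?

Total revenue: $10257.60

Sorting advertisers: $6.70 (Ember) > $5.35 (Orion) > $4.82 (Brio) > $1.78 (Verdant) > …
Slot 1: Ember pays $5.35 × 1060 = $5671.00
Slot 2: Orion pays $4.82 × 730 = $3518.60
Slot 3: Brio pays $1.78 × 600 = $1068.00
Total = $10257.60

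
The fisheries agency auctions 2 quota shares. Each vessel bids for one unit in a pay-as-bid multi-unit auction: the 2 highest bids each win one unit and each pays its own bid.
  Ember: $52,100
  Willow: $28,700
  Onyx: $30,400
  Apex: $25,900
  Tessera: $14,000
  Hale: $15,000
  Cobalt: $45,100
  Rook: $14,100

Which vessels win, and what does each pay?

Bids ranked high→low: 52,100 (Ember), 45,100 (Cobalt), 30,400 (Onyx), 28,700 (Willow), …
The 2 highest are Ember, Cobalt.
Each winner pays its own bid: Ember $52,100, Cobalt $45,100.

Ember $52,100, Cobalt $45,100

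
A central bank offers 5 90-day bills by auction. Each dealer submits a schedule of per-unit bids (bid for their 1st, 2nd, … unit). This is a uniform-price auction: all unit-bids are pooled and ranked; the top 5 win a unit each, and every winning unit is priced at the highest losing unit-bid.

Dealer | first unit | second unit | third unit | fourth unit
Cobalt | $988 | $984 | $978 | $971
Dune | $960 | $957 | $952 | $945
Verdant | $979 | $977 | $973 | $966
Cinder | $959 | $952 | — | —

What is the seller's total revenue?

Total revenue: $4,865

Pooled unit-bids ranked (top 5): 988 (Cobalt-1), 984 (Cobalt-2), 979 (Verdant-1), 978 (Cobalt-3), 977 (Verdant-2)
First bid not allocated: $973.
Allocation: Cobalt 3, Verdant 2. Every unit priced at $973.
Revenue = 5 × 973 = $4,865.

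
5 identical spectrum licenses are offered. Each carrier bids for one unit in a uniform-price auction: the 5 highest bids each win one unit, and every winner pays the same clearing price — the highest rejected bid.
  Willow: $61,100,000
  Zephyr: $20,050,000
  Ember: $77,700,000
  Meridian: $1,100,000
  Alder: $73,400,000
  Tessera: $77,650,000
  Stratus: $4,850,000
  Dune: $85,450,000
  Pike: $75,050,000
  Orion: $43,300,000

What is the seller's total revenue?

Ordering the bids: 85,450,000 (Dune), 77,700,000 (Ember), 77,650,000 (Tessera), 75,050,000 (Pike), 73,400,000 (Alder), 61,100,000 (Willow), 43,300,000 (Orion), …
Top 5: Dune, Ember, Tessera, Pike, Alder.
First losing bid is Willow's $61,100,000, which sets the uniform price.
Total revenue = 5 × $61,100,000 = $305,500,000.

Total revenue: $305,500,000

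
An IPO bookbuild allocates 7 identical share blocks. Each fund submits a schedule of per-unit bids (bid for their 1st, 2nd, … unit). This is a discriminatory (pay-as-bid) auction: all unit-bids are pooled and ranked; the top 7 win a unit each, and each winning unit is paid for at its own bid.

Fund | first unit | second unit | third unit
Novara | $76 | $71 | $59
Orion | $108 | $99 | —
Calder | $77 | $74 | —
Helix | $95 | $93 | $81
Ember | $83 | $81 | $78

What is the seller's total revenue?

All unit-bids, highest first — top 7: 108 (Orion-1), 99 (Orion-2), 95 (Helix-1), 93 (Helix-2), 83 (Ember-1), 81 (Helix-3), 81 (Ember-2)
Next rejected bid: $78 (not a price — pay-as-bid).
Each winning unit pays its own bid.
Revenue = 108 + 99 + 95 + 93 + 83 + 81 + 81 = $640.

Total revenue: $640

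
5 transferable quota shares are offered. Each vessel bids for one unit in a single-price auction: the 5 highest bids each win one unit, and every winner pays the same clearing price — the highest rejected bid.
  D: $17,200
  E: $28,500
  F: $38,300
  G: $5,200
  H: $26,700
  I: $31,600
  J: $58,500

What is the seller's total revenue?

Sorting: 58,500 (J), 38,300 (F), 31,600 (I), 28,500 (E), 26,700 (H), 17,200 (D), 5,200 (G)
Top 5: J, F, I, E, H.
Clearing price = highest rejected bid = $17,200.
Total revenue = 5 × $17,200 = $86,000.

Total revenue: $86,000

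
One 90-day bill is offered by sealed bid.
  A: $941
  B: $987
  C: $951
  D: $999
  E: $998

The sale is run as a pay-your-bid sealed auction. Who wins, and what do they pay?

Bids in order: 999 (D) > 998 (E) > 987 (B) > 951 (C) > 941 (A)
D is highest → pays own bid, $999.

D pays $999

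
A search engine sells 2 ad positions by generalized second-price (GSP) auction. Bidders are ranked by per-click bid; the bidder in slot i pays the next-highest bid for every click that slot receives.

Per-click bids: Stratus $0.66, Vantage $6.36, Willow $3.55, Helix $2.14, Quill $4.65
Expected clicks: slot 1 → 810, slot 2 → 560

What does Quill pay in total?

Quill pays $1988.00

Per-click bids in order: $6.36 (Vantage) > $4.65 (Quill) > $3.55 (Willow) > …
Quill holds slot 2 → pays next bid $3.55 × 560 clicks = $1988.00.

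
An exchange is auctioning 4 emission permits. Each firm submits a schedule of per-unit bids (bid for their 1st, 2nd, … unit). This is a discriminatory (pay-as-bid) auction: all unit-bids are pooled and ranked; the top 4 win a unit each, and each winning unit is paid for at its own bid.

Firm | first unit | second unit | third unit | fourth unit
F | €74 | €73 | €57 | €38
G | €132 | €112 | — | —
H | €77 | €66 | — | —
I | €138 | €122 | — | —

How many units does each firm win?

G 2, I 2

All unit-bids, highest first — top 4: 138 (I-1), 132 (G-1), 122 (I-2), 112 (G-2)
Next rejected bid: €77 (not a price — pay-as-bid).
Allocation: G 2, I 2.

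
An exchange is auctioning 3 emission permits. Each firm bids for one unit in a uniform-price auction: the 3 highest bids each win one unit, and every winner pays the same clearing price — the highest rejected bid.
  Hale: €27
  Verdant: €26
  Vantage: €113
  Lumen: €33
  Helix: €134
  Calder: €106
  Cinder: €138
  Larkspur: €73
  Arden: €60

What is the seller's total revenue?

Total revenue: €318

Sorting: 138 (Cinder), 134 (Helix), 113 (Vantage), 106 (Calder), 73 (Larkspur), …
Top 3: Cinder, Helix, Vantage.
First losing bid is Calder's €106, which sets the uniform price.
Total revenue = 3 × €106 = €318.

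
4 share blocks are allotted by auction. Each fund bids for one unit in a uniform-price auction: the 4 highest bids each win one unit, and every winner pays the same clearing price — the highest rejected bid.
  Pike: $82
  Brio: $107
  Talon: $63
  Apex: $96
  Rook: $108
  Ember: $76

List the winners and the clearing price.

Sorting: 108 (Rook), 107 (Brio), 96 (Apex), 82 (Pike), 76 (Ember), 63 (Talon)
Top 4: Rook, Brio, Apex, Pike.
First losing bid is Ember's $76, which sets the uniform price.

Rook, Brio, Apex, Pike; each pays $76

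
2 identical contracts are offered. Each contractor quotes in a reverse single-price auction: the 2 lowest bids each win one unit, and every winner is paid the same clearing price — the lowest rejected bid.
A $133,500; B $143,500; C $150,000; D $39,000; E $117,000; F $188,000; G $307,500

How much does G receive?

G is paid $0

Bids ranked low→high: 39,000 (D), 117,000 (E), 133,500 (A), 143,500 (B), …
The 2 lowest are D, E.
First losing bid is A's $133,500, which sets the uniform price.
G does not win → is paid $0.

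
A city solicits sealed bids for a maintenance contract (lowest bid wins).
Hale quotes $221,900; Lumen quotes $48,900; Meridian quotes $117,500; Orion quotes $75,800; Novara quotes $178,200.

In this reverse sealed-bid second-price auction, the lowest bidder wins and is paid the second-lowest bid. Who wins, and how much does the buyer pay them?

Lumen is paid $75,800

Sorting bids: 48,900 (Lumen) < 75,800 (Orion) < 117,500 (Meridian) < 178,200 (Novara) < 221,900 (Hale)
Lumen wins with the lowest bid; price is set by the runner-up at $75,800.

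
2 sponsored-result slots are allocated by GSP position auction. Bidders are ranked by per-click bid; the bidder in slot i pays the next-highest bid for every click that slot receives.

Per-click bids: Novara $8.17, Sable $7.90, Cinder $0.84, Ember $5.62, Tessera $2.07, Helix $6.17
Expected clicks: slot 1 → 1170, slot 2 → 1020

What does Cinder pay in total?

Sorting advertisers: $8.17 (Novara) > $7.90 (Sable) > $6.17 (Helix) > …
Cinder ranks below slot 2 → no slot, pays nothing.

Cinder pays $0.00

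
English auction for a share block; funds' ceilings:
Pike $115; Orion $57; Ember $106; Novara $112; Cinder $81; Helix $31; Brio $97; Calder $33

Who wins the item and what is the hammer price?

Pike wins at $112

Limits in order: 115 (Pike) > 112 (Novara) > 106 (Ember) > 97 (Brio) > 81 (Cinder) > 57 (Orion) > …
Once the price passes $112, only Pike is left; the hammer falls at Novara's limit of $112.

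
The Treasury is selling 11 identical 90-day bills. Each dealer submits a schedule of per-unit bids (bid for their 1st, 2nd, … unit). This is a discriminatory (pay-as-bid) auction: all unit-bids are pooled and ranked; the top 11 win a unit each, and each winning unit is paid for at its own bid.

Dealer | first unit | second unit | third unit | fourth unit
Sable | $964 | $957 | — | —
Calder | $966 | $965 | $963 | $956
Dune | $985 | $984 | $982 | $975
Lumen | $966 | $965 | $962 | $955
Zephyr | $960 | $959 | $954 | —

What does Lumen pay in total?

Merging the schedules and taking the best 11: 985 (Dune-1), 984 (Dune-2), 982 (Dune-3), 975 (Dune-4), 966 (Calder-1), 966 (Lumen-1), 965 (Calder-2), 965 (Lumen-2), 964 (Sable-1), 963 (Calder-3), 962 (Lumen-3)
Next rejected bid: $960 (not a price — pay-as-bid).
Lumen's winning unit-bids: 966 + 965 + 962 = $2,893.

Lumen pays $2,893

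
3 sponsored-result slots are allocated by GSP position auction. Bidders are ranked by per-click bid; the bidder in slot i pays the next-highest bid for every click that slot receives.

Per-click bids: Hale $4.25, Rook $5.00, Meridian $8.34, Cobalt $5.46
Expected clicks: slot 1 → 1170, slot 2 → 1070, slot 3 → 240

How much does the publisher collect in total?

Sorting advertisers: $8.34 (Meridian) > $5.46 (Cobalt) > $5.00 (Rook) > $4.25 (Hale)
Slot 1: Meridian pays $5.46 × 1170 = $6388.20
Slot 2: Cobalt pays $5.00 × 1070 = $5350.00
Slot 3: Rook pays $4.25 × 240 = $1020.00
Total = $12758.20

Total revenue: $12758.20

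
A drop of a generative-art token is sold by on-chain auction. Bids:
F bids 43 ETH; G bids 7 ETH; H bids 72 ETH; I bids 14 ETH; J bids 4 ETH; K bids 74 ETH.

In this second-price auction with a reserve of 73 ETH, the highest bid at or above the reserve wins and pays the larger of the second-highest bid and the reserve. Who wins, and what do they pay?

K pays 73 ETH

Sorting bids: 74 (K) > 72 (H) > 43 (F) > 14 (I) > 7 (G) > 4 (J)
Highest eligible bid: K at 74 ETH.
max(second-highest 72 ETH, reserve 73 ETH) = 73 ETH.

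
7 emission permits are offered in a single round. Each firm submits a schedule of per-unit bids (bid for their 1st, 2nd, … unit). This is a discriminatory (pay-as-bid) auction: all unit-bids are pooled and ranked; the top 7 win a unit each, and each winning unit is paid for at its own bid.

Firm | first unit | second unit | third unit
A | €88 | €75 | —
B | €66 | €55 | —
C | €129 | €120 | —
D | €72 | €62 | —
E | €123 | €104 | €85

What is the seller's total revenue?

Pooled unit-bids ranked (top 7): 129 (C-1), 123 (E-1), 120 (C-2), 104 (E-2), 88 (A-1), 85 (E-3), 75 (A-2)
Next rejected bid: €72 (not a price — pay-as-bid).
Each winning unit pays its own bid.
Revenue = 129 + 123 + 120 + 104 + 88 + 85 + 75 = €724.

Total revenue: €724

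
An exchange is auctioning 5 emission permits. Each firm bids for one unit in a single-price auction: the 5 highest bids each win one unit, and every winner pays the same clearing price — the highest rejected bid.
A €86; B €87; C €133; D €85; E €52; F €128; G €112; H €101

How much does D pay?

D pays €0

Bids ranked high→low: 133 (C), 128 (F), 112 (G), 101 (H), 87 (B), 86 (A), 85 (D), …
The 5 highest are C, F, G, H, B.
First losing bid is A's €86, which sets the uniform price.
D does not win → pays €0.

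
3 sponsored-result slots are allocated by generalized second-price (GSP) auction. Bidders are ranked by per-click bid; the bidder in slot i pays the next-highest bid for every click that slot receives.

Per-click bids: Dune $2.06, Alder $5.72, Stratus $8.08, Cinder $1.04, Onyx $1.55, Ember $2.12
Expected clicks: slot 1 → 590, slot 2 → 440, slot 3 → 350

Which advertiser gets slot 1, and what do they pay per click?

Stratus; $5.72 per click

Ranked by bid: $8.08 (Stratus) > $5.72 (Alder) > $2.12 (Ember) > $2.06 (Dune) > …
Slot 1 goes to the first-ranked bidder, Stratus, who pays the next bid down: $5.72/click.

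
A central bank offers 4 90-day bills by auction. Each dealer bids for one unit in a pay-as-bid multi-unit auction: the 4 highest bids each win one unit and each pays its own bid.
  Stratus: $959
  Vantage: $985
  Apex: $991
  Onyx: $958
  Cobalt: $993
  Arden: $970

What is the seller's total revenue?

Total revenue: $3,939

Sorting: 993 (Cobalt), 991 (Apex), 985 (Vantage), 970 (Arden), 959 (Stratus), 958 (Onyx)
The 4 highest are Cobalt, Apex, Vantage, Arden.
Total revenue = 993 + 991 + 985 + 970 = $3,939.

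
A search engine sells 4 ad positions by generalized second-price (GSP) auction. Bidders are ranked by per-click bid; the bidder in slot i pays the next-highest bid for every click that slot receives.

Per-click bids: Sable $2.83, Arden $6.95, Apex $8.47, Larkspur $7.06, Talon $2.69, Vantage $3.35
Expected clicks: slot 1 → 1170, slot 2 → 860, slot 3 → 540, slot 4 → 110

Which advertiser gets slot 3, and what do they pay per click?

Arden; $3.35 per click

Per-click bids in order: $8.47 (Apex) > $7.06 (Larkspur) > $6.95 (Arden) > $3.35 (Vantage) > $2.83 (Sable) > …
Slot 3 goes to the third-ranked bidder, Arden, who pays the next bid down: $3.35/click.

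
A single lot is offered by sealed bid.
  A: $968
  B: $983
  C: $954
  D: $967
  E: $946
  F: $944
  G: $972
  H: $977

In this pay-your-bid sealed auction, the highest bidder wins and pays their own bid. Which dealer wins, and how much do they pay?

Rule: the highest bidder wins and pays their own bid.
Bids ranked: 983 (B) > 977 (H) > 972 (G) > 968 (A) > 967 (D) > 954 (C) > …
B is highest → pays own bid, $983.

B pays $983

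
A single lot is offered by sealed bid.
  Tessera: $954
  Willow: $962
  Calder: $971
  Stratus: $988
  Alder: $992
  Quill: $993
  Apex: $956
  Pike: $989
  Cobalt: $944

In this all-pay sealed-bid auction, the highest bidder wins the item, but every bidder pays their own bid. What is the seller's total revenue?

Total revenue: $8,749

Sorting bids: 993 (Quill) > 992 (Alder) > 989 (Pike) > 988 (Stratus) > 971 (Calder) > 962 (Willow) > …
Quill wins with the top bid; all bids are sunk regardless.
Every bidder forfeits their bid regardless of winning.
Revenue = 954 + 962 + 971 + 988 + 992 + 993 + 956 + 989 + 944 = $8,749.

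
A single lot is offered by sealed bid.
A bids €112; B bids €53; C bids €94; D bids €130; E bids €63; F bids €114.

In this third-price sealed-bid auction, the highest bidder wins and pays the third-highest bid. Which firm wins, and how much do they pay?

D pays €112

Bids in order: 130 (D) > 114 (F) > 112 (A) > 94 (C) > 63 (E) > 53 (B)
D is highest; pays the third-highest bid, €112.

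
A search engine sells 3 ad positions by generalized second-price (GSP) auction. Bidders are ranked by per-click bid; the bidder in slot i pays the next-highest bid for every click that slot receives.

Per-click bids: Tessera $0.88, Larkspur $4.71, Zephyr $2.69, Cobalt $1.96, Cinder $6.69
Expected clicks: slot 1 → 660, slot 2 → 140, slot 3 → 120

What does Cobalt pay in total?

Sorting advertisers: $6.69 (Cinder) > $4.71 (Larkspur) > $2.69 (Zephyr) > $1.96 (Cobalt) > …
Cobalt ranks below slot 3 → no slot, pays nothing.

Cobalt pays $0.00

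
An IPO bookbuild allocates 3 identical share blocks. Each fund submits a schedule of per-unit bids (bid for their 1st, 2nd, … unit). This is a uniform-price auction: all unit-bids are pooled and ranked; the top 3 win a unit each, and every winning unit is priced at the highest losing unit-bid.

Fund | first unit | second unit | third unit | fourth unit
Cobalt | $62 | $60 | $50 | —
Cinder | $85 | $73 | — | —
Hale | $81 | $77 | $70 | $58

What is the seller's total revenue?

Total revenue: $219

Merging the schedules and taking the best 3: 85 (Cinder-1), 81 (Hale-1), 77 (Hale-2)
Highest rejected unit-bid = $73.
Allocation: Cinder 1, Hale 2. Every unit priced at $73.
Revenue = 3 × 73 = $219.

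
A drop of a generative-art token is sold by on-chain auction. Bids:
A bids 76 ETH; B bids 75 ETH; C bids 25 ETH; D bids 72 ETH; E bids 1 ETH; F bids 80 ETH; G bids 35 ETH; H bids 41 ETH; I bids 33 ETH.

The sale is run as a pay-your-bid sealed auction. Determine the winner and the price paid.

Bids in order: 80 (F) > 76 (A) > 75 (B) > 72 (D) > 41 (H) > 35 (G) > …
First-price: F pays what they bid, 80 ETH.

F pays 80 ETH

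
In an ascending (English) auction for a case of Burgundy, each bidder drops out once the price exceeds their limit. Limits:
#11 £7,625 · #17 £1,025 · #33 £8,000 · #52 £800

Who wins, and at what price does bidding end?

Sorting limits: 8,000 (#33) > 7,625 (#11) > 1,025 (#17) > 800 (#52)
Once the price passes £7,625, only #33 is left; the hammer falls at #11's limit of £7,625.

#33 wins at £7,625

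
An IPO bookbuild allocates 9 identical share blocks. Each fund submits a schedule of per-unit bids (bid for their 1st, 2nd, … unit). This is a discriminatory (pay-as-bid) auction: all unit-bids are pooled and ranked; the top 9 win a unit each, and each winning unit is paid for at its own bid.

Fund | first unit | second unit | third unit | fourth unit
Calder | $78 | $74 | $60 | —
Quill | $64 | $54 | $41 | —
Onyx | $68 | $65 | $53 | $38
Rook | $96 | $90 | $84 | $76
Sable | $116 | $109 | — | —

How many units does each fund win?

Merging the schedules and taking the best 9: 116 (Sable-1), 109 (Sable-2), 96 (Rook-1), 90 (Rook-2), 84 (Rook-3), 78 (Calder-1), 76 (Rook-4), 74 (Calder-2), 68 (Onyx-1)
Next rejected bid: $65 (not a price — pay-as-bid).
Allocation: Calder 2, Onyx 1, Rook 4, Sable 2.

Calder 2, Onyx 1, Rook 4, Sable 2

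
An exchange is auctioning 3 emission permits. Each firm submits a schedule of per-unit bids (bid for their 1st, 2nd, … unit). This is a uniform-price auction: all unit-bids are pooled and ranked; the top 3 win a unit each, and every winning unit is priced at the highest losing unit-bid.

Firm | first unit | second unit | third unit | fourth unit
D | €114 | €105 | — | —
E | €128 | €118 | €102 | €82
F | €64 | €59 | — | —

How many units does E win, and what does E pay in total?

All unit-bids, highest first — top 3: 128 (E-1), 118 (E-2), 114 (D-1)
First bid not allocated: €105.
E wins 2 unit(s) at €105 each.

E: 2 units, pays €210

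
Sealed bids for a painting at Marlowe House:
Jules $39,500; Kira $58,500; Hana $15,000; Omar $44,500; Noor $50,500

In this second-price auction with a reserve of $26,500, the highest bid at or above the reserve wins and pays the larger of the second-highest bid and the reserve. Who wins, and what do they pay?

Bids ranked: 58,500 (Kira) > 50,500 (Noor) > 44,500 (Omar) > 39,500 (Jules) > 15,000 (Hana)
Highest eligible bid: Kira at $58,500.
Second-highest bid $50,500 exceeds the reserve $26,500 → payment $50,500.

Kira pays $50,500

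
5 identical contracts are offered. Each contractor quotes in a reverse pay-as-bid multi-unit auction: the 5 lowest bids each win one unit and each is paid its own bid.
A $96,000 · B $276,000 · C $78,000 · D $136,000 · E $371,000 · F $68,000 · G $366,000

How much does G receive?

G is paid $0

Sorting: 68,000 (F), 78,000 (C), 96,000 (A), 136,000 (D), 276,000 (B), 366,000 (G), 371,000 (E)
The 5 lowest are F, C, A, D, B.
G does not win → $0.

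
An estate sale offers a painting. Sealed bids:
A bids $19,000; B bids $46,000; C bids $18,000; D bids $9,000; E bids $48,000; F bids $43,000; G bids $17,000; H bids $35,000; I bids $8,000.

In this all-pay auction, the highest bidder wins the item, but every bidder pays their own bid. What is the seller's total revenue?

Sorting bids: 48,000 (E) > 46,000 (B) > 43,000 (F) > 35,000 (H) > 19,000 (A) > 18,000 (C) > …
E wins with the top bid; all bids are sunk regardless.
Every bidder forfeits their bid regardless of winning.
Revenue = 19,000 + 46,000 + 18,000 + 9,000 + 48,000 + 43,000 + 17,000 + 35,000 + 8,000 = $243,000.

Total revenue: $243,000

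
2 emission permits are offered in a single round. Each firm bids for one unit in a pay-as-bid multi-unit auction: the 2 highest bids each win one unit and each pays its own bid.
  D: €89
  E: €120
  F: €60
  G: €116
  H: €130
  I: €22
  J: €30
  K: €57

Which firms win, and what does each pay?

Ordering the bids: 130 (H), 120 (E), 116 (G), 89 (D), …
Top 2: H, E.
Each winner pays its own bid: H €130, E €120.

H €130, E €120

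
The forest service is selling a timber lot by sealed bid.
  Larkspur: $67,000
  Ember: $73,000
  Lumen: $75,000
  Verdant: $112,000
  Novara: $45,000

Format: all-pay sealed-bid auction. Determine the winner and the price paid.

Verdant pays $112,000

Rule: the highest bidder wins the item, but every bidder pays their own bid.
Bids in order: 112,000 (Verdant) > 75,000 (Lumen) > 73,000 (Ember) > 67,000 (Larkspur) > 45,000 (Novara)
Verdant wins with the top bid; all bids are sunk regardless.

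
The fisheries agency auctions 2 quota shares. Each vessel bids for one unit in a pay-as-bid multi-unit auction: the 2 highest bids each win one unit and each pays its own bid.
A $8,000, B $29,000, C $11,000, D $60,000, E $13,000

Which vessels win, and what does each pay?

D $60,000, B $29,000

Sorting: 60,000 (D), 29,000 (B), 13,000 (E), 11,000 (C), …
Top 2: D, B.
Each winner pays its own bid: D $60,000, B $29,000.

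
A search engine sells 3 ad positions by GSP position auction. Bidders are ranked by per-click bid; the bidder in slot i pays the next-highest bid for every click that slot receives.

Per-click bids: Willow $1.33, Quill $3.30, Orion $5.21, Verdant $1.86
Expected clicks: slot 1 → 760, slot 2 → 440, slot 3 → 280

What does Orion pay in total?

Orion pays $2508.00

Per-click bids in order: $5.21 (Orion) > $3.30 (Quill) > $1.86 (Verdant) > $1.33 (Willow)
Orion holds slot 1 → pays next bid $3.30 × 760 clicks = $2508.00.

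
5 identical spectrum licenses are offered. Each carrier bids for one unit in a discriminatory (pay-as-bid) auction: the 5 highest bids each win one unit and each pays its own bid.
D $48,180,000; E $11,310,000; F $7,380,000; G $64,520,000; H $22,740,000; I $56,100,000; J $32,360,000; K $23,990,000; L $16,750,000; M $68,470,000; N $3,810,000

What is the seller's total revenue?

Total revenue: $269,630,000

Bids ranked high→low: 68,470,000 (M), 64,520,000 (G), 56,100,000 (I), 48,180,000 (D), 32,360,000 (J), 23,990,000 (K), 22,740,000 (H), …
Winners (5 units): M, G, I, D, J.
Total revenue = 68,470,000 + 64,520,000 + 56,100,000 + 48,180,000 + 32,360,000 = $269,630,000.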